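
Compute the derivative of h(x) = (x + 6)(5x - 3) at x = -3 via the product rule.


Let u(x) = x + 6 and v(x) = 5x - 3
u'(x) = 1
v'(x) = 5
Product rule: h'(x) = u'(x)*v(x) + u(x)*v'(x)
= 1 * (5x - 3) + (x + 6) * 5
At x = -3:
u(-3) = 1 * (-3) + 6 = 3
v(-3) = 5 * (-3) - 3 = -18
h'(-3) = 1 * (-18) + 3 * 5
= -18 + 15
= -3

-3


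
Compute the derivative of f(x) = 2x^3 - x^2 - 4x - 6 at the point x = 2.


Differentiate f(x) = 2x^3 - x^2 - 4x - 6 term by term:
f'(x) = 6x^2 - 2x - 4
Substitute x = 2:
f'(2) = 6 * 2^2 - 2 * 2 - 4
= 24 - 4 - 4
= 16

16


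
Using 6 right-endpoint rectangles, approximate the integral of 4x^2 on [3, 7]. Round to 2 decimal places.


Right Riemann sum uses right endpoints of each subinterval.
Interval: [3, 7], n = 6
dx = (7 - 3) / 6 = 2/3
Right endpoints: [11/3, 13/3, 5, 17/3, 19/3, 7]
f values: [484/9, 676/9, 100, 1156/9, 1444/9, 196]
Sum = dx * (sum of f values)
= 2/3 * 6424/9
= 12848/27 ≈ 475.85

475.85


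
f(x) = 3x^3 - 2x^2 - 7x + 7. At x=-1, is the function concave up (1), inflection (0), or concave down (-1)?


Concavity is determined by the sign of f''(x).
f(x) = 3x^3 - 2x^2 - 7x + 7
f'(x) = 9x^2 - 4x - 7
f''(x) = 18x - 4
f''(-1) = 18 * (-1) - 4
= -18 - 4
= -22
Since f''(-1) < 0, the function is concave down (-1)

-1


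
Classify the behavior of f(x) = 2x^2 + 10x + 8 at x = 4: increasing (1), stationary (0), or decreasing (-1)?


Compute f'(x) to determine behavior:
f'(x) = 4x + 10
f'(4) = 4 * 4 + 10
= 16 + 10
= 26
Since f'(4) > 0, the function is increasing (1)

1


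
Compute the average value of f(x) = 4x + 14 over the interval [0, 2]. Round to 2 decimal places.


Average value = 1/(b-a) * integral from a to b of f(x) dx
First compute the integral of 4x + 14:
F(x) = 2x^2 + 14x
F(2) = 2 * 4 + 14 * 2 = 36
F(0) = 2 * 0 + 14 * 0 = 0
Integral = 36 - 0 = 36
Average = 36 / (2 - 0) = 36 / 2
= 18 = 18.00

18.00


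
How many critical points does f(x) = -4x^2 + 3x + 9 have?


Find where f'(x) = 0:
f'(x) = -8x + 3
Set f'(x) = 0:
-8x + 3 = 0
x = -3 / (-8) = 3/8
This is a linear equation in x, so there is exactly one solution.
Number of critical points: 1

1


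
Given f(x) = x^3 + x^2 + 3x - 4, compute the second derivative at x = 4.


First derivative:
f'(x) = 3x^2 + 2x + 3
Second derivative:
f''(x) = 6x + 2
Substitute x = 4:
f''(4) = 6 * 4 + 2
= 24 + 2
= 26

26


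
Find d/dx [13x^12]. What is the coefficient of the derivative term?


We apply the power rule: d/dx [ax^n] = a*n * x^(n-1)
d/dx [13x^12]
= 13 * 12 * x^(12-1)
= 156x^11
The coefficient is 156

156


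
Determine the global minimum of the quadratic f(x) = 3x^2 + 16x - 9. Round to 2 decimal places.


For a quadratic f(x) = ax^2 + bx + c with a > 0, the minimum is at the vertex.
Vertex x-coordinate: x = -b/(2a)
x = -(16) / (2 * 3)
x = -16/6 = -8/3
Substitute back to find the minimum value:
f(-8/3) = 3 * (-8/3)^2 + 16 * (-8/3) - 9
= 64/3 - 128/3 - 9
= -91/3 ≈ -30.33

-30.33


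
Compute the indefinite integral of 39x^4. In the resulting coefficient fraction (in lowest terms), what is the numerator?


Apply the power rule for integration:
integral of ax^n dx = a/(n+1) * x^(n+1) + C
integral of 39x^4 dx
= 39/5 * x^5 + C
The coefficient in lowest terms is 39/5, and its numerator is 39

39


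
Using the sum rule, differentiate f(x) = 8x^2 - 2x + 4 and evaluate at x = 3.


Differentiate term by term using power and sum rules:
f(x) = 8x^2 - 2x + 4
f'(x) = 16x - 2
Substitute x = 3:
f'(3) = 16 * 3 - 2
= 48 - 2
= 46

46


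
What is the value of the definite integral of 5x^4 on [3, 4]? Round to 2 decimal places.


Find the antiderivative of 5x^4:
F(x) = 5/5 * x^5
Apply the Fundamental Theorem of Calculus:
F(4) - F(3)
= 5/5 * 4^5 - 5/5 * 3^5
= 5/5 * (1024 - 243)
= 5/5 * 781
= 781 = 781.00

781.00


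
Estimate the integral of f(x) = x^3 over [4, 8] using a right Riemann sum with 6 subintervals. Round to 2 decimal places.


Right Riemann sum uses right endpoints of each subinterval.
Interval: [4, 8], n = 6
dx = (8 - 4) / 6 = 2/3
Right endpoints: [14/3, 16/3, 6, 20/3, 22/3, 8]
f values: [2744/27, 4096/27, 216, 8000/27, 10648/27, 512]
Sum = dx * (sum of f values)
= 2/3 * 1672
= 3344/3 ≈ 1114.67

1114.67


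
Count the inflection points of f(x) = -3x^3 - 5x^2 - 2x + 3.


Inflection points occur where f''(x) = 0 and concavity changes.
f(x) = -3x^3 - 5x^2 - 2x + 3
f'(x) = -9x^2 - 10x - 2
f''(x) = -18x - 10
Set f''(x) = 0:
-18x - 10 = 0
x = 10 / (-18) = -5/9
Since f''(x) is linear (degree 1), it changes sign at this point.
Therefore there is exactly 1 inflection point.

1


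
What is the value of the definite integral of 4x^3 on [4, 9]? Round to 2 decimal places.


Find the antiderivative of 4x^3:
F(x) = 4/4 * x^4
Apply the Fundamental Theorem of Calculus:
F(9) - F(4)
= 4/4 * 9^4 - 4/4 * 4^4
= 4/4 * (6561 - 256)
= 4/4 * 6305
= 6305 = 6305.00

6305.00


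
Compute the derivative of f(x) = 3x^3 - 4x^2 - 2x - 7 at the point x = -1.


Differentiate f(x) = 3x^3 - 4x^2 - 2x - 7 term by term:
f'(x) = 9x^2 - 8x - 2
Substitute x = -1:
f'(-1) = 9 * (-1)^2 - 8 * (-1) - 2
= 9 + 8 - 2
= 15

15


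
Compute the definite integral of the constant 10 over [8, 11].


The integral of a constant k over [a, b] equals k * (b - a).
integral from 8 to 11 of 10 dx
= 10 * (11 - 8)
= 10 * 3
= 30

30


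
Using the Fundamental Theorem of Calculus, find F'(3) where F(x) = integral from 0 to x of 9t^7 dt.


By the Fundamental Theorem of Calculus (Part 1):
If F(x) = integral from 0 to x of f(t) dt, then F'(x) = f(x)
Here f(t) = 9t^7
So F'(x) = 9x^7
Evaluate at x = 3:
F'(3) = 9 * 3^7
= 9 * 2187
= 19683

19683


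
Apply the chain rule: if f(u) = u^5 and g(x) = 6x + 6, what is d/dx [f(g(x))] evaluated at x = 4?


Using the chain rule: (f(g(x)))' = f'(g(x)) * g'(x)
First, find g(4):
g(4) = 6 * 4 + 6 = 30
Next, f'(u) = 5u^4
And g'(x) = 6
So f'(g(4)) * g'(4)
= 5 * 30^4 * 6
= 5 * 810000 * 6
= 24300000

24300000


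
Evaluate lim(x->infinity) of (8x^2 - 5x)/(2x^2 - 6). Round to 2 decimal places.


For limits at infinity with equal-degree polynomials,
we compare leading coefficients.
Numerator leading term: 8x^2
Denominator leading term: 2x^2
Divide both by x^2:
lim = (8 - 5/x) / (2 - 6/x^2)
As x -> infinity, the 1/x and 1/x^2 terms vanish:
= 8/2 = 4 = 4.00

4.00


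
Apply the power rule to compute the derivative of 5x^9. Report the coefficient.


We apply the power rule: d/dx [ax^n] = a*n * x^(n-1)
d/dx [5x^9]
= 5 * 9 * x^(9-1)
= 45x^8
The coefficient is 45

45


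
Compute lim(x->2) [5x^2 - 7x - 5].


Since polynomials are continuous, we use direct substitution.
lim(x->2) of 5x^2 - 7x - 5
= 5 * 2^2 - 7 * 2 - 5
= 20 - 14 - 5
= 1

1


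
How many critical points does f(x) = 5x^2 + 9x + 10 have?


Find where f'(x) = 0:
f'(x) = 10x + 9
Set f'(x) = 0:
10x + 9 = 0
x = -9 / 10 = -9/10
This is a linear equation in x, so there is exactly one solution.
Number of critical points: 1

1


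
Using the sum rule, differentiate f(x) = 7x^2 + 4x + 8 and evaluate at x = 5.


Differentiate term by term using power and sum rules:
f(x) = 7x^2 + 4x + 8
f'(x) = 14x + 4
Substitute x = 5:
f'(5) = 14 * 5 + 4
= 70 + 4
= 74

74


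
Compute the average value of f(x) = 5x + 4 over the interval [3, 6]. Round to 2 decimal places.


Average value = 1/(b-a) * integral from a to b of f(x) dx
First compute the integral of 5x + 4:
F(x) = (5/2)x^2 + 4x
F(6) = 5/2 * 36 + 4 * 6 = 114
F(3) = 5/2 * 9 + 4 * 3 = 69/2
Integral = 114 - 69/2 = 159/2
Average = (159/2) / (6 - 3) = (159/2) / 3
= 53/2 = 26.50

26.50


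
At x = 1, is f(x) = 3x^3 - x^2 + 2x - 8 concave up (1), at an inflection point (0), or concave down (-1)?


Concavity is determined by the sign of f''(x).
f(x) = 3x^3 - x^2 + 2x - 8
f'(x) = 9x^2 - 2x + 2
f''(x) = 18x - 2
f''(1) = 18 * 1 - 2
= 18 - 2
= 16
Since f''(1) > 0, the function is concave up (1)

1


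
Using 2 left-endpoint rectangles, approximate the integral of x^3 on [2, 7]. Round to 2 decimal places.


Left Riemann sum uses left endpoints of each subinterval.
Interval: [2, 7], n = 2
dx = (7 - 2) / 2 = 5/2
Left endpoints: [2, 9/2]
f values: [8, 729/8]
Sum = dx * (sum of f values)
= 5/2 * 793/8
= 3965/16 ≈ 247.81

247.81


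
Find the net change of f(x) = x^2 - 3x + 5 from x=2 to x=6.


Net change = f(b) - f(a)
f(x) = x^2 - 3x + 5
Compute f(6):
f(6) = 1 * 6^2 - 3 * 6 + 5
= 36 - 18 + 5
= 23
Compute f(2):
f(2) = 1 * 2^2 - 3 * 2 + 5
= 4 - 6 + 5
= 3
Net change = 23 - 3 = 20

20


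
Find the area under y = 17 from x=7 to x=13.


The area under a constant function y = 17 is a rectangle.
Width = 13 - 7 = 6
Height = 17
Area = width * height
= 6 * 17
= 102

102


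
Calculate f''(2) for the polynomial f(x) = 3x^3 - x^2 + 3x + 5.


First derivative:
f'(x) = 9x^2 - 2x + 3
Second derivative:
f''(x) = 18x - 2
Substitute x = 2:
f''(2) = 18 * 2 - 2
= 36 - 2
= 34

34


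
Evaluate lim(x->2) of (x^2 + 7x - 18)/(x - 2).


Direct substitution gives 0/0, so we factor the numerator.
Factor: (x^2 + 7x - 18) = (x - 2)(x + 9)
Cancel the common factor (x - 2):
(x^2 + 7x - 18)/(x - 2) = (x + 9)
Now substitute x = 2:
= (2) - (-9) = 11

11


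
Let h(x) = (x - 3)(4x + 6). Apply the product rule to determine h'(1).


Let u(x) = x - 3 and v(x) = 4x + 6
u'(x) = 1
v'(x) = 4
Product rule: h'(x) = u'(x)*v(x) + u(x)*v'(x)
= 1 * (4x + 6) + (x - 3) * 4
At x = 1:
u(1) = 1 * 1 - 3 = -2
v(1) = 4 * 1 + 6 = 10
h'(1) = 1 * 10 + (-2) * 4
= 10 - 8
= 2

2


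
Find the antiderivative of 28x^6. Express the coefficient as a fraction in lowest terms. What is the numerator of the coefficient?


Apply the power rule for integration:
integral of ax^n dx = a/(n+1) * x^(n+1) + C
integral of 28x^6 dx
= 28/7 * x^7 + C
= 4 * x^7 + C
The coefficient in lowest terms is 4 = 4/1, so its numerator is 4

4


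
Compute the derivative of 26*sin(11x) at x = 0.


Apply the chain rule to differentiate 26*sin(11x):
d/dx [26*sin(11x)]
= 26 * cos(11x) * d/dx(11x)
= 26 * 11 * cos(11x)
= 286 * cos(11x)
Evaluate at x = 0:
= 286 * cos(0)
= 286 * 1
= 286

286


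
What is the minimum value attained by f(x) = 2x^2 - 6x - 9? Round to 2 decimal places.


For a quadratic f(x) = ax^2 + bx + c with a > 0, the minimum is at the vertex.
Vertex x-coordinate: x = -b/(2a)
x = -(-6) / (2 * 2)
x = 6/4 = 3/2
Substitute back to find the minimum value:
f(3/2) = 2 * (3/2)^2 - 6 * (3/2) - 9
= 9/2 - 9 - 9
= -27/2 = -13.50

-13.50


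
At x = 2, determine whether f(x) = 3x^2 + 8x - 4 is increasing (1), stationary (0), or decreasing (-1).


Compute f'(x) to determine behavior:
f'(x) = 6x + 8
f'(2) = 6 * 2 + 8
= 12 + 8
= 20
Since f'(2) > 0, the function is increasing (1)

1


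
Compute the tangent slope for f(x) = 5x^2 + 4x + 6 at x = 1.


The slope of the tangent line equals f'(x) at the point.
f(x) = 5x^2 + 4x + 6
f'(x) = 10x + 4
At x = 1:
f'(1) = 10 * 1 + 4
= 10 + 4
= 14

14


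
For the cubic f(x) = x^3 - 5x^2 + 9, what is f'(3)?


Differentiate f(x) = x^3 - 5x^2 + 9 term by term:
f'(x) = 3x^2 - 10x
Substitute x = 3:
f'(3) = 3 * 3^2 - 10 * 3 + 0
= 27 - 30 + 0
= -3

-3


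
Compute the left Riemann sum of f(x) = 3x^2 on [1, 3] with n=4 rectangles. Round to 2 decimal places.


Left Riemann sum uses left endpoints of each subinterval.
Interval: [1, 3], n = 4
dx = (3 - 1) / 4 = 1/2
Left endpoints: [1, 3/2, 2, 5/2]
f values: [3, 27/4, 12, 75/4]
Sum = dx * (sum of f values)
= 1/2 * 81/2
= 81/4 = 20.25

20.25


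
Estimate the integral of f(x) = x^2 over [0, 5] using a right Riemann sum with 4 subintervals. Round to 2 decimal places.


Right Riemann sum uses right endpoints of each subinterval.
Interval: [0, 5], n = 4
dx = (5 - 0) / 4 = 5/4
Right endpoints: [5/4, 5/2, 15/4, 5]
f values: [25/16, 25/4, 225/16, 25]
Sum = dx * (sum of f values)
= 5/4 * 375/8
= 1875/32 ≈ 58.59

58.59


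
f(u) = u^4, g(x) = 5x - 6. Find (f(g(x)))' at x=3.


Using the chain rule: (f(g(x)))' = f'(g(x)) * g'(x)
First, find g(3):
g(3) = 5 * 3 - 6 = 9
Next, f'(u) = 4u^3
And g'(x) = 5
So f'(g(3)) * g'(3)
= 4 * 9^3 * 5
= 4 * 729 * 5
= 14580

14580


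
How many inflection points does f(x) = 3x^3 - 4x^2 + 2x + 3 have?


Inflection points occur where f''(x) = 0 and concavity changes.
f(x) = 3x^3 - 4x^2 + 2x + 3
f'(x) = 9x^2 - 8x + 2
f''(x) = 18x - 8
Set f''(x) = 0:
18x - 8 = 0
x = 8 / 18 = 4/9
Since f''(x) is linear (degree 1), it changes sign at this point.
Therefore there is exactly 1 inflection point.

1


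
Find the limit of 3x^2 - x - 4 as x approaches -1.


Since polynomials are continuous, we use direct substitution.
lim(x->-1) of 3x^2 - x - 4
= 3 * (-1)^2 - 1 * (-1) - 4
= 3 + 1 - 4
= 0

0


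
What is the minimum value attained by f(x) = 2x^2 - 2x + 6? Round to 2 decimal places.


For a quadratic f(x) = ax^2 + bx + c with a > 0, the minimum is at the vertex.
Vertex x-coordinate: x = -b/(2a)
x = -(-2) / (2 * 2)
x = 2/4 = 1/2
Substitute back to find the minimum value:
f(1/2) = 2 * (1/2)^2 - 2 * (1/2) + 6
= 1/2 - 1 + 6
= 11/2 = 5.50

5.50


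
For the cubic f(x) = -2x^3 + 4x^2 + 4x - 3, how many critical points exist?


Find where f'(x) = 0:
f(x) = -2x^3 + 4x^2 + 4x - 3
f'(x) = -6x^2 + 8x + 4
This is a quadratic in x. Use the discriminant to count real roots.
Discriminant = (8)^2 - 4 * (-6) * 4
= 64 - (-96)
= 160
Since discriminant > 0, f'(x) = 0 has 2 real solutions.
Number of critical points: 2

2


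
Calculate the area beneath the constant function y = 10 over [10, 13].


The area under a constant function y = 10 is a rectangle.
Width = 13 - 10 = 3
Height = 10
Area = width * height
= 3 * 10
= 30

30


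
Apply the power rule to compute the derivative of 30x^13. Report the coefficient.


We apply the power rule: d/dx [ax^n] = a*n * x^(n-1)
d/dx [30x^13]
= 30 * 13 * x^(13-1)
= 390x^12
The coefficient is 390

390


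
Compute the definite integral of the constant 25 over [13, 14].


The integral of a constant k over [a, b] equals k * (b - a).
integral from 13 to 14 of 25 dx
= 25 * (14 - 13)
= 25 * 1
= 25

25


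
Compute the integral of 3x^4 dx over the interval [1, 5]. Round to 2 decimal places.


Find the antiderivative of 3x^4:
F(x) = 3/5 * x^5
Apply the Fundamental Theorem of Calculus:
F(5) - F(1)
= 3/5 * 5^5 - 3/5 * 1^5
= 3/5 * (3125 - 1)
= 3/5 * 3124
= 9372/5 = 1874.40

1874.40


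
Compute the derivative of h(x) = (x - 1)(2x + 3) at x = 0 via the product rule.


Let u(x) = x - 1 and v(x) = 2x + 3
u'(x) = 1
v'(x) = 2
Product rule: h'(x) = u'(x)*v(x) + u(x)*v'(x)
= 1 * (2x + 3) + (x - 1) * 2
At x = 0:
u(0) = 1 * 0 - 1 = -1
v(0) = 2 * 0 + 3 = 3
h'(0) = 1 * 3 + (-1) * 2
= 3 - 2
= 1

1


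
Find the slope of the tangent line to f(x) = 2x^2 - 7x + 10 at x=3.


The slope of the tangent line equals f'(x) at the point.
f(x) = 2x^2 - 7x + 10
f'(x) = 4x - 7
At x = 3:
f'(3) = 4 * 3 - 7
= 12 - 7
= 5

5


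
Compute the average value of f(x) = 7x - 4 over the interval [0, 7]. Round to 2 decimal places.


Average value = 1/(b-a) * integral from a to b of f(x) dx
First compute the integral of 7x - 4:
F(x) = (7/2)x^2 - 4x
F(7) = 7/2 * 49 - 4 * 7 = 287/2
F(0) = 7/2 * 0 - 4 * 0 = 0
Integral = 287/2 - 0 = 287/2
Average = (287/2) / (7 - 0) = (287/2) / 7
= 41/2 = 20.50

20.50


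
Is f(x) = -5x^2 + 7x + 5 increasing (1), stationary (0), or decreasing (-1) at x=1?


Compute f'(x) to determine behavior:
f'(x) = -10x + 7
f'(1) = -10 * 1 + 7
= -10 + 7
= -3
Since f'(1) < 0, the function is decreasing (-1)

-1


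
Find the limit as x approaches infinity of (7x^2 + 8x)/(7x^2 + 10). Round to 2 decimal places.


For limits at infinity with equal-degree polynomials,
we compare leading coefficients.
Numerator leading term: 7x^2
Denominator leading term: 7x^2
Divide both by x^2:
lim = (7 + 8/x) / (7 + 10/x^2)
As x -> infinity, the 1/x and 1/x^2 terms vanish:
= 7/7 = 1 = 1.00

1.00


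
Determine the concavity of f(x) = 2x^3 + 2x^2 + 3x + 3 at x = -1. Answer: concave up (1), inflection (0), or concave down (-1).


Concavity is determined by the sign of f''(x).
f(x) = 2x^3 + 2x^2 + 3x + 3
f'(x) = 6x^2 + 4x + 3
f''(x) = 12x + 4
f''(-1) = 12 * (-1) + 4
= -12 + 4
= -8
Since f''(-1) < 0, the function is concave down (-1)

-1


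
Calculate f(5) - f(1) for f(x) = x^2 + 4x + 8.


Net change = f(b) - f(a)
f(x) = x^2 + 4x + 8
Compute f(5):
f(5) = 1 * 5^2 + 4 * 5 + 8
= 25 + 20 + 8
= 53
Compute f(1):
f(1) = 1 * 1^2 + 4 * 1 + 8
= 1 + 4 + 8
= 13
Net change = 53 - 13 = 40

40


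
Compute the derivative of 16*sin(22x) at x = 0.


Apply the chain rule to differentiate 16*sin(22x):
d/dx [16*sin(22x)]
= 16 * cos(22x) * d/dx(22x)
= 16 * 22 * cos(22x)
= 352 * cos(22x)
Evaluate at x = 0:
= 352 * cos(0)
= 352 * 1
= 352

352


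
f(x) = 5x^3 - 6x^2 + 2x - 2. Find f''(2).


First derivative:
f'(x) = 15x^2 - 12x + 2
Second derivative:
f''(x) = 30x - 12
Substitute x = 2:
f''(2) = 30 * 2 - 12
= 60 - 12
= 48

48


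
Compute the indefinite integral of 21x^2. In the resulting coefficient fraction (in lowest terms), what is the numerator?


Apply the power rule for integration:
integral of ax^n dx = a/(n+1) * x^(n+1) + C
integral of 21x^2 dx
= 21/3 * x^3 + C
= 7 * x^3 + C
The coefficient in lowest terms is 7 = 7/1, so its numerator is 7

7


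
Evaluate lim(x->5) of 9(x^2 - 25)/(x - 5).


Direct substitution gives 0/0, so we factor the numerator.
Factor: 9(x^2 - 25) = 9 * (x - 5)(x + 5)
Cancel the common factor (x - 5):
9(x^2 - 25)/(x - 5) = 9 * (x + 5)
Now substitute x = 5:
= 9 * (5 + 5) = 90

90


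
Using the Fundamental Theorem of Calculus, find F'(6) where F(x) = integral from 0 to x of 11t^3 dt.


By the Fundamental Theorem of Calculus (Part 1):
If F(x) = integral from 0 to x of f(t) dt, then F'(x) = f(x)
Here f(t) = 11t^3
So F'(x) = 11x^3
Evaluate at x = 6:
F'(6) = 11 * 6^3
= 11 * 216
= 2376

2376


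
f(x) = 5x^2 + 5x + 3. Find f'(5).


Differentiate term by term using power and sum rules:
f(x) = 5x^2 + 5x + 3
f'(x) = 10x + 5
Substitute x = 5:
f'(5) = 10 * 5 + 5
= 50 + 5
= 55

55


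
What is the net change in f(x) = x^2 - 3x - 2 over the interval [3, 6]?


Net change = f(b) - f(a)
f(x) = x^2 - 3x - 2
Compute f(6):
f(6) = 1 * 6^2 - 3 * 6 - 2
= 36 - 18 - 2
= 16
Compute f(3):
f(3) = 1 * 3^2 - 3 * 3 - 2
= 9 - 9 - 2
= -2
Net change = 16 - (-2) = 18

18


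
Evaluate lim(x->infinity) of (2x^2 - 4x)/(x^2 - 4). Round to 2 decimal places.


For limits at infinity with equal-degree polynomials,
we compare leading coefficients.
Numerator leading term: 2x^2
Denominator leading term: x^2
Divide both by x^2:
lim = (2 - 4/x) / (1 - 4/x^2)
As x -> infinity, the 1/x and 1/x^2 terms vanish:
= 2/1 = 2 = 2.00

2.00


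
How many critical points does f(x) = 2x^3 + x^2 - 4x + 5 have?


Find where f'(x) = 0:
f(x) = 2x^3 + x^2 - 4x + 5
f'(x) = 6x^2 + 2x - 4
This is a quadratic in x. Use the discriminant to count real roots.
Discriminant = (2)^2 - 4 * 6 * (-4)
= 4 - (-96)
= 100
Since discriminant > 0, f'(x) = 0 has 2 real solutions.
Number of critical points: 2

2


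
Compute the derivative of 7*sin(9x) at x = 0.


Apply the chain rule to differentiate 7*sin(9x):
d/dx [7*sin(9x)]
= 7 * cos(9x) * d/dx(9x)
= 7 * 9 * cos(9x)
= 63 * cos(9x)
Evaluate at x = 0:
= 63 * cos(0)
= 63 * 1
= 63

63


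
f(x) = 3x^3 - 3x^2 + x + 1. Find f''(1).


First derivative:
f'(x) = 9x^2 - 6x + 1
Second derivative:
f''(x) = 18x - 6
Substitute x = 1:
f''(1) = 18 * 1 - 6
= 18 - 6
= 12

12


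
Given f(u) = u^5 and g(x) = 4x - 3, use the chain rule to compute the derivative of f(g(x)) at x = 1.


Using the chain rule: (f(g(x)))' = f'(g(x)) * g'(x)
First, find g(1):
g(1) = 4 * 1 - 3 = 1
Next, f'(u) = 5u^4
And g'(x) = 4
So f'(g(1)) * g'(1)
= 5 * 1^4 * 4
= 5 * 1 * 4
= 20

20


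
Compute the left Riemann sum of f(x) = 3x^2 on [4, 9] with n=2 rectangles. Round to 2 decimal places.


Left Riemann sum uses left endpoints of each subinterval.
Interval: [4, 9], n = 2
dx = (9 - 4) / 2 = 5/2
Left endpoints: [4, 13/2]
f values: [48, 507/4]
Sum = dx * (sum of f values)
= 5/2 * 699/4
= 3495/8 ≈ 436.88

436.88


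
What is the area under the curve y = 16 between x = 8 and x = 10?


The area under a constant function y = 16 is a rectangle.
Width = 10 - 8 = 2
Height = 16
Area = width * height
= 2 * 16
= 32

32


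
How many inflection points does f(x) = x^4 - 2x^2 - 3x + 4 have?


Inflection points occur where f''(x) = 0 and concavity changes.
f(x) = x^4 - 2x^2 - 3x + 4
f'(x) = 4x^3 - 4x - 3
f''(x) = 12x^2 - 4
This is a quadratic in x. Use the discriminant to count real roots.
Discriminant = (0)^2 - 4 * 12 * (-4)
= 0 - (-192)
= 192
Since discriminant > 0, f''(x) = 0 has 2 distinct real solutions.
A quadratic with two distinct real roots changes sign at each root, so concavity changes at both.
Number of inflection points: 2

2


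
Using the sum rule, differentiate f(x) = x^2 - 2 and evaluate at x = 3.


Differentiate term by term using power and sum rules:
f(x) = x^2 - 2
f'(x) = 2x
Substitute x = 3:
f'(3) = 2 * 3 + 0
= 6 + 0
= 6

6


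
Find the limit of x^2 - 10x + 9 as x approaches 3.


Since polynomials are continuous, we use direct substitution.
lim(x->3) of x^2 - 10x + 9
= 1 * 3^2 - 10 * 3 + 9
= 9 - 30 + 9
= -12

-12


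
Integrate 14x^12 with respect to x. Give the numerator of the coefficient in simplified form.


Apply the power rule for integration:
integral of ax^n dx = a/(n+1) * x^(n+1) + C
integral of 14x^12 dx
= 14/13 * x^13 + C
The coefficient in lowest terms is 14/13, and its numerator is 14

14


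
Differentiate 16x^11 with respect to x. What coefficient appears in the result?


We apply the power rule: d/dx [ax^n] = a*n * x^(n-1)
d/dx [16x^11]
= 16 * 11 * x^(11-1)
= 176x^10
The coefficient is 176

176


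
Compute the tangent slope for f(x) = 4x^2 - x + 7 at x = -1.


The slope of the tangent line equals f'(x) at the point.
f(x) = 4x^2 - x + 7
f'(x) = 8x - 1
At x = -1:
f'(-1) = 8 * (-1) - 1
= -8 - 1
= -9

-9


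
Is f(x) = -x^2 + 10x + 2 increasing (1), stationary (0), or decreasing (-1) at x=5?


Compute f'(x) to determine behavior:
f'(x) = -2x + 10
f'(5) = -2 * 5 + 10
= -10 + 10
= 0
Since f'(5) = 0, the function is stationary (0)

0


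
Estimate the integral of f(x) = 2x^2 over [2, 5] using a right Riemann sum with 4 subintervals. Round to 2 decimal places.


Right Riemann sum uses right endpoints of each subinterval.
Interval: [2, 5], n = 4
dx = (5 - 2) / 4 = 3/4
Right endpoints: [11/4, 7/2, 17/4, 5]
f values: [121/8, 49/2, 289/8, 50]
Sum = dx * (sum of f values)
= 3/4 * 503/4
= 1509/16 ≈ 94.31

94.31


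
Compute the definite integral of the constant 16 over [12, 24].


The integral of a constant k over [a, b] equals k * (b - a).
integral from 12 to 24 of 16 dx
= 16 * (24 - 12)
= 16 * 12
= 192

192


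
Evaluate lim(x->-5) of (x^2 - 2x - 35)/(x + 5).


Direct substitution gives 0/0, so we factor the numerator.
Factor: (x^2 - 2x - 35) = (x + 5)(x - 7)
Cancel the common factor (x + 5):
(x^2 - 2x - 35)/(x + 5) = (x - 7)
Now substitute x = -5:
= (-5) - (7) = -12

-12


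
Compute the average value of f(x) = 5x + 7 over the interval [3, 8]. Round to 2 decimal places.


Average value = 1/(b-a) * integral from a to b of f(x) dx
First compute the integral of 5x + 7:
F(x) = (5/2)x^2 + 7x
F(8) = 5/2 * 64 + 7 * 8 = 216
F(3) = 5/2 * 9 + 7 * 3 = 87/2
Integral = 216 - 87/2 = 345/2
Average = (345/2) / (8 - 3) = (345/2) / 5
= 69/2 = 34.50

34.50


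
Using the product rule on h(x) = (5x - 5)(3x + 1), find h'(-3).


Let u(x) = 5x - 5 and v(x) = 3x + 1
u'(x) = 5
v'(x) = 3
Product rule: h'(x) = u'(x)*v(x) + u(x)*v'(x)
= 5 * (3x + 1) + (5x - 5) * 3
At x = -3:
u(-3) = 5 * (-3) - 5 = -20
v(-3) = 3 * (-3) + 1 = -8
h'(-3) = 5 * (-8) + (-20) * 3
= -40 - 60
= -100

-100


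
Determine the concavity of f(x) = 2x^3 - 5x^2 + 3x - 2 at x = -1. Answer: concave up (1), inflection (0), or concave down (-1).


Concavity is determined by the sign of f''(x).
f(x) = 2x^3 - 5x^2 + 3x - 2
f'(x) = 6x^2 - 10x + 3
f''(x) = 12x - 10
f''(-1) = 12 * (-1) - 10
= -12 - 10
= -22
Since f''(-1) < 0, the function is concave down (-1)

-1


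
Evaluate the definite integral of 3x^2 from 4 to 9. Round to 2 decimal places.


Find the antiderivative of 3x^2:
F(x) = 3/3 * x^3
Apply the Fundamental Theorem of Calculus:
F(9) - F(4)
= 3/3 * 9^3 - 3/3 * 4^3
= 3/3 * (729 - 64)
= 3/3 * 665
= 665 = 665.00

665.00


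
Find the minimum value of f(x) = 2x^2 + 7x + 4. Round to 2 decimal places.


For a quadratic f(x) = ax^2 + bx + c with a > 0, the minimum is at the vertex.
Vertex x-coordinate: x = -b/(2a)
x = -(7) / (2 * 2)
x = -7/4
Substitute back to find the minimum value:
f(-7/4) = 2 * (-7/4)^2 + 7 * (-7/4) + 4
= 49/8 - 49/4 + 4
= -17/8 ≈ -2.13

-2.13


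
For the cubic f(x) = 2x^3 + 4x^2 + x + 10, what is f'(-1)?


Differentiate f(x) = 2x^3 + 4x^2 + x + 10 term by term:
f'(x) = 6x^2 + 8x + 1
Substitute x = -1:
f'(-1) = 6 * (-1)^2 + 8 * (-1) + 1
= 6 - 8 + 1
= -1

-1


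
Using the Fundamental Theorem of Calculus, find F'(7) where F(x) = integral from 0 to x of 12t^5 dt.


By the Fundamental Theorem of Calculus (Part 1):
If F(x) = integral from 0 to x of f(t) dt, then F'(x) = f(x)
Here f(t) = 12t^5
So F'(x) = 12x^5
Evaluate at x = 7:
F'(7) = 12 * 7^5
= 12 * 16807
= 201684

201684


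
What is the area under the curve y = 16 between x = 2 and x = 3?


The area under a constant function y = 16 is a rectangle.
Width = 3 - 2 = 1
Height = 16
Area = width * height
= 1 * 16
= 16

16


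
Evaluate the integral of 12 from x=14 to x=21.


The integral of a constant k over [a, b] equals k * (b - a).
integral from 14 to 21 of 12 dx
= 12 * (21 - 14)
= 12 * 7
= 84

84


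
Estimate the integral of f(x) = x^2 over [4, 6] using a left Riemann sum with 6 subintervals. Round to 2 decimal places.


Left Riemann sum uses left endpoints of each subinterval.
Interval: [4, 6], n = 6
dx = (6 - 4) / 6 = 1/3
Left endpoints: [4, 13/3, 14/3, 5, 16/3, 17/3]
f values: [16, 169/9, 196/9, 25, 256/9, 289/9]
Sum = dx * (sum of f values)
= 1/3 * 1279/9
= 1279/27 ≈ 47.37

47.37


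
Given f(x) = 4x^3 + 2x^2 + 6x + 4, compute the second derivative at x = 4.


First derivative:
f'(x) = 12x^2 + 4x + 6
Second derivative:
f''(x) = 24x + 4
Substitute x = 4:
f''(4) = 24 * 4 + 4
= 96 + 4
= 100

100


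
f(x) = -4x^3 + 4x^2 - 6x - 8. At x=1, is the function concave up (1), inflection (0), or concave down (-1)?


Concavity is determined by the sign of f''(x).
f(x) = -4x^3 + 4x^2 - 6x - 8
f'(x) = -12x^2 + 8x - 6
f''(x) = -24x + 8
f''(1) = -24 * 1 + 8
= -24 + 8
= -16
Since f''(1) < 0, the function is concave down (-1)

-1


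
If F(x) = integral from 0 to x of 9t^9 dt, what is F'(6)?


By the Fundamental Theorem of Calculus (Part 1):
If F(x) = integral from 0 to x of f(t) dt, then F'(x) = f(x)
Here f(t) = 9t^9
So F'(x) = 9x^9
Evaluate at x = 6:
F'(6) = 9 * 6^9
= 9 * 10077696
= 90699264

90699264


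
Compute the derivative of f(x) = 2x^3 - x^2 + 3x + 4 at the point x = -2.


Differentiate f(x) = 2x^3 - x^2 + 3x + 4 term by term:
f'(x) = 6x^2 - 2x + 3
Substitute x = -2:
f'(-2) = 6 * (-2)^2 - 2 * (-2) + 3
= 24 + 4 + 3
= 31

31


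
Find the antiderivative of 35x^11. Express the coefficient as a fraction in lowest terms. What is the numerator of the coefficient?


Apply the power rule for integration:
integral of ax^n dx = a/(n+1) * x^(n+1) + C
integral of 35x^11 dx
= 35/12 * x^12 + C
The coefficient in lowest terms is 35/12, and its numerator is 35

35


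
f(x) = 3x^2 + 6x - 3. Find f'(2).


Differentiate term by term using power and sum rules:
f(x) = 3x^2 + 6x - 3
f'(x) = 6x + 6
Substitute x = 2:
f'(2) = 6 * 2 + 6
= 12 + 6
= 18

18


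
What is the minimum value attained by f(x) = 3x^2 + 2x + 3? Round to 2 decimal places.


For a quadratic f(x) = ax^2 + bx + c with a > 0, the minimum is at the vertex.
Vertex x-coordinate: x = -b/(2a)
x = -(2) / (2 * 3)
x = -2/6 = -1/3
Substitute back to find the minimum value:
f(-1/3) = 3 * (-1/3)^2 + 2 * (-1/3) + 3
= 1/3 - 2/3 + 3
= 8/3 ≈ 2.67

2.67


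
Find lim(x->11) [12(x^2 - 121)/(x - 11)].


Direct substitution gives 0/0, so we factor the numerator.
Factor: 12(x^2 - 121) = 12 * (x - 11)(x + 11)
Cancel the common factor (x - 11):
12(x^2 - 121)/(x - 11) = 12 * (x + 11)
Now substitute x = 11:
= 12 * (11 + 11) = 264

264


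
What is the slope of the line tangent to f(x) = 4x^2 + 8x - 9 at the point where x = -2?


The slope of the tangent line equals f'(x) at the point.
f(x) = 4x^2 + 8x - 9
f'(x) = 8x + 8
At x = -2:
f'(-2) = 8 * (-2) + 8
= -16 + 8
= -8

-8


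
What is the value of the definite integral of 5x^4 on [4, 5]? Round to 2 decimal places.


Find the antiderivative of 5x^4:
F(x) = 5/5 * x^5
Apply the Fundamental Theorem of Calculus:
F(5) - F(4)
= 5/5 * 5^5 - 5/5 * 4^5
= 5/5 * (3125 - 1024)
= 5/5 * 2101
= 2101 = 2101.00

2101.00


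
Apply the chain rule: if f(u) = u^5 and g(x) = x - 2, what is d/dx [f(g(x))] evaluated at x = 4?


Using the chain rule: (f(g(x)))' = f'(g(x)) * g'(x)
First, find g(4):
g(4) = 1 * 4 - 2 = 2
Next, f'(u) = 5u^4
And g'(x) = 1
So f'(g(4)) * g'(4)
= 5 * 2^4 * 1
= 5 * 16 * 1
= 80

80


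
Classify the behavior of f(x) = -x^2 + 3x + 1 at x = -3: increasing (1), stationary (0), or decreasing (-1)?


Compute f'(x) to determine behavior:
f'(x) = -2x + 3
f'(-3) = -2 * (-3) + 3
= 6 + 3
= 9
Since f'(-3) > 0, the function is increasing (1)

1


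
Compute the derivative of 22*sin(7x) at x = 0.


Apply the chain rule to differentiate 22*sin(7x):
d/dx [22*sin(7x)]
= 22 * cos(7x) * d/dx(7x)
= 22 * 7 * cos(7x)
= 154 * cos(7x)
Evaluate at x = 0:
= 154 * cos(0)
= 154 * 1
= 154

154


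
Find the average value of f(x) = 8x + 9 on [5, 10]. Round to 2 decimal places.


Average value = 1/(b-a) * integral from a to b of f(x) dx
First compute the integral of 8x + 9:
F(x) = 4x^2 + 9x
F(10) = 4 * 100 + 9 * 10 = 490
F(5) = 4 * 25 + 9 * 5 = 145
Integral = 490 - 145 = 345
Average = 345 / (10 - 5) = 345 / 5
= 69 = 69.00

69.00


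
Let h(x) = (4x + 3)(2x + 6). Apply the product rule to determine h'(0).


Let u(x) = 4x + 3 and v(x) = 2x + 6
u'(x) = 4
v'(x) = 2
Product rule: h'(x) = u'(x)*v(x) + u(x)*v'(x)
= 4 * (2x + 6) + (4x + 3) * 2
At x = 0:
u(0) = 4 * 0 + 3 = 3
v(0) = 2 * 0 + 6 = 6
h'(0) = 4 * 6 + 3 * 2
= 24 + 6
= 30

30


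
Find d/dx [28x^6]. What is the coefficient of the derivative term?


We apply the power rule: d/dx [ax^n] = a*n * x^(n-1)
d/dx [28x^6]
= 28 * 6 * x^(6-1)
= 168x^5
The coefficient is 168

168


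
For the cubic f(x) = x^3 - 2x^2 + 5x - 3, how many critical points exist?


Find where f'(x) = 0:
f(x) = x^3 - 2x^2 + 5x - 3
f'(x) = 3x^2 - 4x + 5
This is a quadratic in x. Use the discriminant to count real roots.
Discriminant = (-4)^2 - 4 * 3 * 5
= 16 - 60
= -44
Since discriminant < 0, f'(x) = 0 has no real solutions.
Number of critical points: 0

0


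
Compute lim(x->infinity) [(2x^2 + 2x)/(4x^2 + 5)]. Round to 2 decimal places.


For limits at infinity with equal-degree polynomials,
we compare leading coefficients.
Numerator leading term: 2x^2
Denominator leading term: 4x^2
Divide both by x^2:
lim = (2 + 2/x) / (4 + 5/x^2)
As x -> infinity, the 1/x and 1/x^2 terms vanish:
= 2/4 = 1/2 = 0.50

0.50


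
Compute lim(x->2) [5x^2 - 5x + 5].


Since polynomials are continuous, we use direct substitution.
lim(x->2) of 5x^2 - 5x + 5
= 5 * 2^2 - 5 * 2 + 5
= 20 - 10 + 5
= 15

15


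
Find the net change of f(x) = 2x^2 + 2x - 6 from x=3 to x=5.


Net change = f(b) - f(a)
f(x) = 2x^2 + 2x - 6
Compute f(5):
f(5) = 2 * 5^2 + 2 * 5 - 6
= 50 + 10 - 6
= 54
Compute f(3):
f(3) = 2 * 3^2 + 2 * 3 - 6
= 18 + 6 - 6
= 18
Net change = 54 - 18 = 36

36


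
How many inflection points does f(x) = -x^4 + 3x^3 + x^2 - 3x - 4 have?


Inflection points occur where f''(x) = 0 and concavity changes.
f(x) = -x^4 + 3x^3 + x^2 - 3x - 4
f'(x) = -4x^3 + 9x^2 + 2x - 3
f''(x) = -12x^2 + 18x + 2
This is a quadratic in x. Use the discriminant to count real roots.
Discriminant = (18)^2 - 4 * (-12) * 2
= 324 - (-96)
= 420
Since discriminant > 0, f''(x) = 0 has 2 distinct real solutions.
A quadratic with two distinct real roots changes sign at each root, so concavity changes at both.
Number of inflection points: 2

2


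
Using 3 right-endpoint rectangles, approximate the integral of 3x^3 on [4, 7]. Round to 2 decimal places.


Right Riemann sum uses right endpoints of each subinterval.
Interval: [4, 7], n = 3
dx = (7 - 4) / 3 = 1
Right endpoints: [5, 6, 7]
f values: [375, 648, 1029]
Sum = dx * (sum of f values)
= 1 * 2052
= 2052 = 2052.00

2052.00


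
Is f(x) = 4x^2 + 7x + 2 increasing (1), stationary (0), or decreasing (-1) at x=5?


Compute f'(x) to determine behavior:
f'(x) = 8x + 7
f'(5) = 8 * 5 + 7
= 40 + 7
= 47
Since f'(5) > 0, the function is increasing (1)

1


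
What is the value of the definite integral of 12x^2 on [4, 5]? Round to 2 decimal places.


Find the antiderivative of 12x^2:
F(x) = 12/3 * x^3
Apply the Fundamental Theorem of Calculus:
F(5) - F(4)
= 12/3 * 5^3 - 12/3 * 4^3
= 12/3 * (125 - 64)
= 12/3 * 61
= 244 = 244.00

244.00


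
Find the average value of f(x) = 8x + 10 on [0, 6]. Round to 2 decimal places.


Average value = 1/(b-a) * integral from a to b of f(x) dx
First compute the integral of 8x + 10:
F(x) = 4x^2 + 10x
F(6) = 4 * 36 + 10 * 6 = 204
F(0) = 4 * 0 + 10 * 0 = 0
Integral = 204 - 0 = 204
Average = 204 / (6 - 0) = 204 / 6
= 34 = 34.00

34.00


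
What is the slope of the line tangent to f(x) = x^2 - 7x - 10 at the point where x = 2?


The slope of the tangent line equals f'(x) at the point.
f(x) = x^2 - 7x - 10
f'(x) = 2x - 7
At x = 2:
f'(2) = 2 * 2 - 7
= 4 - 7
= -3

-3


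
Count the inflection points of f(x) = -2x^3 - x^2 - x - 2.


Inflection points occur where f''(x) = 0 and concavity changes.
f(x) = -2x^3 - x^2 - x - 2
f'(x) = -6x^2 - 2x - 1
f''(x) = -12x - 2
Set f''(x) = 0:
-12x - 2 = 0
x = 2 / (-12) = -1/6
Since f''(x) is linear (degree 1), it changes sign at this point.
Therefore there is exactly 1 inflection point.

1


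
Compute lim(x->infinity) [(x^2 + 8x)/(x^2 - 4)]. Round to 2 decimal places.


For limits at infinity with equal-degree polynomials,
we compare leading coefficients.
Numerator leading term: x^2
Denominator leading term: x^2
Divide both by x^2:
lim = (1 + 8/x) / (1 - 4/x^2)
As x -> infinity, the 1/x and 1/x^2 terms vanish:
= 1/1 = 1 = 1.00

1.00


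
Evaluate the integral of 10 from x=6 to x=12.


The integral of a constant k over [a, b] equals k * (b - a).
integral from 6 to 12 of 10 dx
= 10 * (12 - 6)
= 10 * 6
= 60

60


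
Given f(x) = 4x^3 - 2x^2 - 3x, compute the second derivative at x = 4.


First derivative:
f'(x) = 12x^2 - 4x - 3
Second derivative:
f''(x) = 24x - 4
Substitute x = 4:
f''(4) = 24 * 4 - 4
= 96 - 4
= 92

92


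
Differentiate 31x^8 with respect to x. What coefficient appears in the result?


We apply the power rule: d/dx [ax^n] = a*n * x^(n-1)
d/dx [31x^8]
= 31 * 8 * x^(8-1)
= 248x^7
The coefficient is 248

248


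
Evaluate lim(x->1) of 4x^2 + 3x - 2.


Since polynomials are continuous, we use direct substitution.
lim(x->1) of 4x^2 + 3x - 2
= 4 * 1^2 + 3 * 1 - 2
= 4 + 3 - 2
= 5

5


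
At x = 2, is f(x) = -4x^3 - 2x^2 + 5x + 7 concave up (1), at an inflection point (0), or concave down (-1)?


Concavity is determined by the sign of f''(x).
f(x) = -4x^3 - 2x^2 + 5x + 7
f'(x) = -12x^2 - 4x + 5
f''(x) = -24x - 4
f''(2) = -24 * 2 - 4
= -48 - 4
= -52
Since f''(2) < 0, the function is concave down (-1)

-1


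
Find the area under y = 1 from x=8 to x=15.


The area under a constant function y = 1 is a rectangle.
Width = 15 - 8 = 7
Height = 1
Area = width * height
= 7 * 1
= 7

7


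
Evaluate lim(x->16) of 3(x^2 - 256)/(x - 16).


Direct substitution gives 0/0, so we factor the numerator.
Factor: 3(x^2 - 256) = 3 * (x - 16)(x + 16)
Cancel the common factor (x - 16):
3(x^2 - 256)/(x - 16) = 3 * (x + 16)
Now substitute x = 16:
= 3 * (16 + 16) = 96

96


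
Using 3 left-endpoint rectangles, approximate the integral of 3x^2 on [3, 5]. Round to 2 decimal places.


Left Riemann sum uses left endpoints of each subinterval.
Interval: [3, 5], n = 3
dx = (5 - 3) / 3 = 2/3
Left endpoints: [3, 11/3, 13/3]
f values: [27, 121/3, 169/3]
Sum = dx * (sum of f values)
= 2/3 * 371/3
= 742/9 ≈ 82.44

82.44


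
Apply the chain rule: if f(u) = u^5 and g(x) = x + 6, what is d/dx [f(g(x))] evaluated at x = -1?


Using the chain rule: (f(g(x)))' = f'(g(x)) * g'(x)
First, find g(-1):
g(-1) = 1 * (-1) + 6 = 5
Next, f'(u) = 5u^4
And g'(x) = 1
So f'(g(-1)) * g'(-1)
= 5 * 5^4 * 1
= 5 * 625 * 1
= 3125

3125


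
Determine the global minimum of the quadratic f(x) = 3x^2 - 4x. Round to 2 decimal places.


For a quadratic f(x) = ax^2 + bx + c with a > 0, the minimum is at the vertex.
Vertex x-coordinate: x = -b/(2a)
x = -(-4) / (2 * 3)
x = 4/6 = 2/3
Substitute back to find the minimum value:
f(2/3) = 3 * (2/3)^2 - 4 * (2/3) + 0
= 4/3 - 8/3 + 0
= -4/3 ≈ -1.33

-1.33


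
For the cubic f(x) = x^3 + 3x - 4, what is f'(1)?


Differentiate f(x) = x^3 + 3x - 4 term by term:
f'(x) = 3x^2 + 3
Substitute x = 1:
f'(1) = 3 * 1^2 + 0 * 1 + 3
= 3 + 0 + 3
= 6

6


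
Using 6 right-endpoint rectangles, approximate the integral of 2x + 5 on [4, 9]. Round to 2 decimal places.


Right Riemann sum uses right endpoints of each subinterval.
Interval: [4, 9], n = 6
dx = (9 - 4) / 6 = 5/6
Right endpoints: [29/6, 17/3, 13/2, 22/3, 49/6, 9]
f values: [44/3, 49/3, 18, 59/3, 64/3, 23]
Sum = dx * (sum of f values)
= 5/6 * 113
= 565/6 ≈ 94.17

94.17


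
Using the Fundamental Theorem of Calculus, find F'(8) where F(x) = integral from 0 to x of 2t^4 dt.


By the Fundamental Theorem of Calculus (Part 1):
If F(x) = integral from 0 to x of f(t) dt, then F'(x) = f(x)
Here f(t) = 2t^4
So F'(x) = 2x^4
Evaluate at x = 8:
F'(8) = 2 * 8^4
= 2 * 4096
= 8192

8192


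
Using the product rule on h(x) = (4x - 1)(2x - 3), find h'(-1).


Let u(x) = 4x - 1 and v(x) = 2x - 3
u'(x) = 4
v'(x) = 2
Product rule: h'(x) = u'(x)*v(x) + u(x)*v'(x)
= 4 * (2x - 3) + (4x - 1) * 2
At x = -1:
u(-1) = 4 * (-1) - 1 = -5
v(-1) = 2 * (-1) - 3 = -5
h'(-1) = 4 * (-5) + (-5) * 2
= -20 - 10
= -30

-30


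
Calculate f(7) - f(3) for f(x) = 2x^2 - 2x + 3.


Net change = f(b) - f(a)
f(x) = 2x^2 - 2x + 3
Compute f(7):
f(7) = 2 * 7^2 - 2 * 7 + 3
= 98 - 14 + 3
= 87
Compute f(3):
f(3) = 2 * 3^2 - 2 * 3 + 3
= 18 - 6 + 3
= 15
Net change = 87 - 15 = 72

72


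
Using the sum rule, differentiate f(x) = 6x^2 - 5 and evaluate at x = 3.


Differentiate term by term using power and sum rules:
f(x) = 6x^2 - 5
f'(x) = 12x
Substitute x = 3:
f'(3) = 12 * 3 + 0
= 36 + 0
= 36

36


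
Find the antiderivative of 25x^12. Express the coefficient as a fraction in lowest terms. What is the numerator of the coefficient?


Apply the power rule for integration:
integral of ax^n dx = a/(n+1) * x^(n+1) + C
integral of 25x^12 dx
= 25/13 * x^13 + C
The coefficient in lowest terms is 25/13, and its numerator is 25

25


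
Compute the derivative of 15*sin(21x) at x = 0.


Apply the chain rule to differentiate 15*sin(21x):
d/dx [15*sin(21x)]
= 15 * cos(21x) * d/dx(21x)
= 15 * 21 * cos(21x)
= 315 * cos(21x)
Evaluate at x = 0:
= 315 * cos(0)
= 315 * 1
= 315

315


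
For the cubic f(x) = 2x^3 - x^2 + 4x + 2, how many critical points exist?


Find where f'(x) = 0:
f(x) = 2x^3 - x^2 + 4x + 2
f'(x) = 6x^2 - 2x + 4
This is a quadratic in x. Use the discriminant to count real roots.
Discriminant = (-2)^2 - 4 * 6 * 4
= 4 - 96
= -92
Since discriminant < 0, f'(x) = 0 has no real solutions.
Number of critical points: 0

0


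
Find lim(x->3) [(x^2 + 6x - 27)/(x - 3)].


Direct substitution gives 0/0, so we factor the numerator.
Factor: (x^2 + 6x - 27) = (x - 3)(x + 9)
Cancel the common factor (x - 3):
(x^2 + 6x - 27)/(x - 3) = (x + 9)
Now substitute x = 3:
= (3) - (-9) = 12

12
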